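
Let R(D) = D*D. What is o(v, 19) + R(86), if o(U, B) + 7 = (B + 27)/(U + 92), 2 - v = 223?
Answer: 953135/129 ≈ 7388.6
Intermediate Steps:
v = -221 (v = 2 - 1*223 = 2 - 223 = -221)
R(D) = D²
o(U, B) = -7 + (27 + B)/(92 + U) (o(U, B) = -7 + (B + 27)/(U + 92) = -7 + (27 + B)/(92 + U))
o(v, 19) + R(86) = (-617 + 19 - 7*(-221))/(92 - 221) + 86² = (-617 + 19 + 1547)/(-129) + 7396 = -1/129*949 + 7396 = -949/129 + 7396 = 953135/129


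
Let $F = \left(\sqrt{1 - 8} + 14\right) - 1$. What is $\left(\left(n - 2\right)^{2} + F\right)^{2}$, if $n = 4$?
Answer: $\left(17 + i \sqrt{7}\right)^{2} \approx 282.0 + 89.956 i$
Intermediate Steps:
$F = 13 + i \sqrt{7}$ ($F = \left(\sqrt{-7} + 14\right) - 1 = \left(i \sqrt{7} + 14\right) - 1 = \left(14 + i \sqrt{7}\right) - 1 = 13 + i \sqrt{7} \approx 13.0 + 2.6458 i$)
$\left(\left(n - 2\right)^{2} + F\right)^{2} = \left(\left(4 - 2\right)^{2} + \left(13 + i \sqrt{7}\right)\right)^{2} = \left(2^{2} + \left(13 + i \sqrt{7}\right)\right)^{2} = \left(4 + \left(13 + i \sqrt{7}\right)\right)^{2} = \left(17 + i \sqrt{7}\right)^{2}$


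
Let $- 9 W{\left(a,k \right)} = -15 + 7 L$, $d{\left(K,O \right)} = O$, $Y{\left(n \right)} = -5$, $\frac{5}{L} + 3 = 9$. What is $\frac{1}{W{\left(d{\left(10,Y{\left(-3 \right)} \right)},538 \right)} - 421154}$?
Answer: $- \frac{54}{22742261} \approx -2.3744 \cdot 10^{-6}$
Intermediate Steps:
$L = \frac{5}{6}$ ($L = \frac{5}{-3 + 9} = \frac{5}{6} \approx 0.83333$)
$W{\left(a,k \right)} = \frac{55}{54}$ ($W{\left(a,k \right)} = - \frac{-15 + 7 \cdot \frac{5}{6}}{9} = - \frac{-15 + \frac{35}{6}}{9} = \left(- \frac{1}{9}\right) \left(- \frac{55}{6}\right) = \frac{55}{54}$)
$\frac{1}{W{\left(d{\left(10,Y{\left(-3 \right)} \right)},538 \right)} - 421154} = \frac{1}{\frac{55}{54} - 421154} = \frac{1}{- \frac{22742261}{54}} = - \frac{54}{22742261}$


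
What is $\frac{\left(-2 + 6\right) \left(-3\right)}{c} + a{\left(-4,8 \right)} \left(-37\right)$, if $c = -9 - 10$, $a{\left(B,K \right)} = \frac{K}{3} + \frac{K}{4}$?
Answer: $- \frac{9806}{57} \approx -172.04$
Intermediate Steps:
$a{\left(B,K \right)} = \frac{7 K}{12}$ ($a{\left(B,K \right)} = K \frac{1}{3} + K \frac{1}{4} = \frac{K}{3} + \frac{K}{4} = \frac{7 K}{12}$)
$c = -19$ ($c = -9 - 10 = -19$)
$\frac{\left(-2 + 6\right) \left(-3\right)}{c} + a{\left(-4,8 \right)} \left(-37\right) = \frac{\left(-2 + 6\right) \left(-3\right)}{-19} + \frac{7}{12} \cdot 8 \left(-37\right) = 4 \left(-3\right) \left(- \frac{1}{19}\right) + \frac{14}{3} \left(-37\right) = \left(-12\right) \left(- \frac{1}{19}\right) - \frac{518}{3} = \frac{12}{19} - \frac{518}{3} = - \frac{9806}{57}$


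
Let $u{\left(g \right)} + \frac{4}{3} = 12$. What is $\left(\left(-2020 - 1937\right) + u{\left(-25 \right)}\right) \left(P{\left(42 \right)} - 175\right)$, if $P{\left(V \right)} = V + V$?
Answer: $\frac{1077349}{3} \approx 3.5912 \cdot 10^{5}$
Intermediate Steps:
$P{\left(V \right)} = 2 V$
$u{\left(g \right)} = \frac{32}{3}$ ($u{\left(g \right)} = - \frac{4}{3} + 12 = \frac{32}{3}$)
$\left(\left(-2020 - 1937\right) + u{\left(-25 \right)}\right) \left(P{\left(42 \right)} - 175\right) = \left(\left(-2020 - 1937\right) + \frac{32}{3}\right) \left(2 \cdot 42 - 175\right) = \left(\left(-2020 - 1937\right) + \frac{32}{3}\right) \left(84 - 175\right) = \left(-3957 + \frac{32}{3}\right) \left(-91\right) = \left(- \frac{11839}{3}\right) \left(-91\right) = \frac{1077349}{3}$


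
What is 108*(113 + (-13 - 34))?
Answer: 7128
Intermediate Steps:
108*(113 + (-13 - 34)) = 108*(113 - 47) = 108*66 = 7128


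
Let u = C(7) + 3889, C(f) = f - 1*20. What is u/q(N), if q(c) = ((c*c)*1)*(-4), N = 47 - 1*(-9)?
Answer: -969/3136 ≈ -0.30899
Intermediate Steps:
C(f) = -20 + f (C(f) = f - 20 = -20 + f)
N = 56 (N = 47 + 9 = 56)
q(c) = -4*c² (q(c) = (c²*1)*(-4) = c²*(-4) = -4*c²)
u = 3876 (u = (-20 + 7) + 3889 = -13 + 3889 = 3876)
u/q(N) = 3876/((-4*56²)) = 3876/((-4*3136)) = 3876/(-12544) = 3876*(-1/12544) = -969/3136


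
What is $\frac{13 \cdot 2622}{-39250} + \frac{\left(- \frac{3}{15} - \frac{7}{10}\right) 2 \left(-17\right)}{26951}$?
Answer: $- \frac{458725368}{528913375} \approx -0.8673$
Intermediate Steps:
$\frac{13 \cdot 2622}{-39250} + \frac{\left(- \frac{3}{15} - \frac{7}{10}\right) 2 \left(-17\right)}{26951} = 34086 \left(- \frac{1}{39250}\right) + \left(\left(-3\right) \frac{1}{15} - \frac{7}{10}\right) 2 \left(-17\right) \frac{1}{26951} = - \frac{17043}{19625} + \left(- \frac{1}{5} - \frac{7}{10}\right) 2 \left(-17\right) \frac{1}{26951} = - \frac{17043}{19625} + \left(- \frac{9}{10}\right) 2 \left(-17\right) \frac{1}{26951} = - \frac{17043}{19625} + \left(- \frac{9}{5}\right) \left(-17\right) \frac{1}{26951} = - \frac{17043}{19625} + \frac{153}{5} \cdot \frac{1}{26951} = - \frac{17043}{19625} + \frac{153}{134755} = - \frac{458725368}{528913375}$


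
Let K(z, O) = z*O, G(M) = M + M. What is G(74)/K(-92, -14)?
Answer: 37/322 ≈ 0.11491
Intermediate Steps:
G(M) = 2*M
K(z, O) = O*z
G(74)/K(-92, -14) = (2*74)/((-14*(-92))) = 148/1288 = 148*(1/1288) = 37/322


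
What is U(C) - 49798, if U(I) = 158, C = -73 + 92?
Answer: -49640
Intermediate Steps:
C = 19
U(C) - 49798 = 158 - 49798 = -49640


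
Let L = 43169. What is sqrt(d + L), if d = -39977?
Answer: 2*sqrt(798) ≈ 56.498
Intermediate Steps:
sqrt(d + L) = sqrt(-39977 + 43169) = sqrt(3192) = 2*sqrt(798)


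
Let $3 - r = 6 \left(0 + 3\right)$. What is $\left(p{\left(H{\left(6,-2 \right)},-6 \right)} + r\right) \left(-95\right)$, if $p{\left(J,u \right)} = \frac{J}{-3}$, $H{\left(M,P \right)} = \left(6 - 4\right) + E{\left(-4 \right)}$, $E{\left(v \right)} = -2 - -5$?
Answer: $\frac{4750}{3} \approx 1583.3$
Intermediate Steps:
$E{\left(v \right)} = 3$ ($E{\left(v \right)} = -2 + 5 = 3$)
$r = -15$ ($r = 3 - 6 \left(0 + 3\right) = 3 - 6 \cdot 3 = 3 - 18 = -15$)
$H{\left(M,P \right)} = 5$ ($H{\left(M,P \right)} = \left(6 - 4\right) + 3 = 2 + 3 = 5$)
$p{\left(J,u \right)} = - \frac{J}{3}$ ($p{\left(J,u \right)} = J \left(- \frac{1}{3}\right) = - \frac{J}{3}$)
$\left(p{\left(H{\left(6,-2 \right)},-6 \right)} + r\right) \left(-95\right) = \left(\left(- \frac{1}{3}\right) 5 - 15\right) \left(-95\right) = \left(- \frac{5}{3} - 15\right) \left(-95\right) = \left(- \frac{50}{3}\right) \left(-95\right) = \frac{4750}{3}$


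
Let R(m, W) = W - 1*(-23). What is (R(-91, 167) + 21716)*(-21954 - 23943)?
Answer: -1005419682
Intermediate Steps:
R(m, W) = 23 + W (R(m, W) = W + 23 = 23 + W)
(R(-91, 167) + 21716)*(-21954 - 23943) = ((23 + 167) + 21716)*(-21954 - 23943) = (190 + 21716)*(-45897) = 21906*(-45897) = -1005419682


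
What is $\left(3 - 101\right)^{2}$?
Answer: $9604$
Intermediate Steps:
$\left(3 - 101\right)^{2} = \left(-98\right)^{2} = 9604$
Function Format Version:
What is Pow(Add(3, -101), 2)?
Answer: 9604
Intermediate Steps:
Pow(Add(3, -101), 2) = Pow(-98, 2) = 9604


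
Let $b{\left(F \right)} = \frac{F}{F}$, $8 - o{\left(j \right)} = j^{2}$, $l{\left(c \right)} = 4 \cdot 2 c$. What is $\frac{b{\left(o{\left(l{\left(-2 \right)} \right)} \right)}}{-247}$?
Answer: $- \frac{1}{247} \approx -0.0040486$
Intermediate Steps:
$l{\left(c \right)} = 8 c$
$o{\left(j \right)} = 8 - j^{2}$
$b{\left(F \right)} = 1$
$\frac{b{\left(o{\left(l{\left(-2 \right)} \right)} \right)}}{-247} = 1 \frac{1}{-247} = 1 \left(- \frac{1}{247}\right) = - \frac{1}{247}$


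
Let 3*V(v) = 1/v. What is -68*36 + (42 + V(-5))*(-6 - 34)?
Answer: -12376/3 ≈ -4125.3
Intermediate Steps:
V(v) = 1/(3*v)
-68*36 + (42 + V(-5))*(-6 - 34) = -68*36 + (42 + (1/3)/(-5))*(-6 - 34) = -2448 + (42 + (1/3)*(-1/5))*(-40) = -2448 + (42 - 1/15)*(-40) = -2448 + (629/15)*(-40) = -2448 - 5032/3 = -12376/3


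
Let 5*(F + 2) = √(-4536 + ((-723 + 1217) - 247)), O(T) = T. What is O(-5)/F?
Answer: 250/4389 + 25*I*√4289/4389 ≈ 0.056961 + 0.37304*I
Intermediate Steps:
F = -2 + I*√4289/5 (F = -2 + √(-4536 + ((-723 + 1217) - 247))/5 = -2 + √(-4536 + (494 - 247))/5 = -2 + √(-4536 + 247)/5 = -2 + √(-4289)/5 = -2 + (I*√4289)/5 = -2 + I*√4289/5 ≈ -2.0 + 13.098*I)
O(-5)/F = -5/(-2 + I*√4289/5)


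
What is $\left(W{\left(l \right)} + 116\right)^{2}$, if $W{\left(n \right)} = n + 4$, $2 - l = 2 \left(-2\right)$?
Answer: $15876$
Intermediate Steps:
$l = 6$ ($l = 2 - 2 \left(-2\right) = 2 - -4 = 2 + 4 = 6$)
$W{\left(n \right)} = 4 + n$
$\left(W{\left(l \right)} + 116\right)^{2} = \left(\left(4 + 6\right) + 116\right)^{2} = \left(10 + 116\right)^{2} = 126^{2} = 15876$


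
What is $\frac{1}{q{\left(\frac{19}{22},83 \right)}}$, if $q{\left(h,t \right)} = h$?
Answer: $\frac{22}{19} \approx 1.1579$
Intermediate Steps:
$\frac{1}{q{\left(\frac{19}{22},83 \right)}} = \frac{1}{19 \cdot \frac{1}{22}} = \frac{1}{\frac{19}{22}} = \frac{22}{19}$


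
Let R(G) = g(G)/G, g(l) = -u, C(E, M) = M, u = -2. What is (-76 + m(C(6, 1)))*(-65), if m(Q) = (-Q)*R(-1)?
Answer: 4810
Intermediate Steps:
g(l) = 2 (g(l) = -1*(-2) = 2)
R(G) = 2/G
m(Q) = 2*Q (m(Q) = (-Q)*(2/(-1)) = (-Q)*(2*(-1)) = -Q*(-2) = 2*Q)
(-76 + m(C(6, 1)))*(-65) = (-76 + 2*1)*(-65) = (-76 + 2)*(-65) = -74*(-65) = 4810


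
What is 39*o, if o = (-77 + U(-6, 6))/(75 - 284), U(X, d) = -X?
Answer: 2769/209 ≈ 13.249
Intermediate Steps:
o = 71/209 (o = (-77 - 1*(-6))/(75 - 284) = (-77 + 6)/(-209) = -71*(-1/209) = 71/209 ≈ 0.33971)
39*o = 39*(71/209) = 2769/209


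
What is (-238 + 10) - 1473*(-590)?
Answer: 868842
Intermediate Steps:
(-238 + 10) - 1473*(-590) = -228 + 869070 = 868842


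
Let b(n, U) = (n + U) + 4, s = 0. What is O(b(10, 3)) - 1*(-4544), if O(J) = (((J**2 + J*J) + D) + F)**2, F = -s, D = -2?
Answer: 336320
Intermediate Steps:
F = 0 (F = -1*0 = 0)
b(n, U) = 4 + U + n (b(n, U) = (U + n) + 4 = 4 + U + n)
O(J) = (-2 + 2*J**2)**2 (O(J) = (((J**2 + J*J) - 2) + 0)**2 = (((J**2 + J**2) - 2) + 0)**2 = ((2*J**2 - 2) + 0)**2 = ((-2 + 2*J**2) + 0)**2 = (-2 + 2*J**2)**2)
O(b(10, 3)) - 1*(-4544) = 4*(-1 + (4 + 3 + 10)**2)**2 - 1*(-4544) = 4*(-1 + 17**2)**2 + 4544 = 4*(-1 + 289)**2 + 4544 = 4*288**2 + 4544 = 4*82944 + 4544 = 331776 + 4544 = 336320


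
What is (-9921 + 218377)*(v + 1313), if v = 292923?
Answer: 61335259616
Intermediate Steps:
(-9921 + 218377)*(v + 1313) = (-9921 + 218377)*(292923 + 1313) = 208456*294236 = 61335259616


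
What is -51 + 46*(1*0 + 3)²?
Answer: 363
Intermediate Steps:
-51 + 46*(1*0 + 3)² = -51 + 46*(0 + 3)² = -51 + 46*3² = -51 + 46*9 = -51 + 414 = 363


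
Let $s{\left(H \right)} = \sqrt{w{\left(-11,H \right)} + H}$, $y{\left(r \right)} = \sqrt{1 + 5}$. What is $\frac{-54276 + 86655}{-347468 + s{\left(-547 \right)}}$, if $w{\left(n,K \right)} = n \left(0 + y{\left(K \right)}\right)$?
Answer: $- \frac{32379}{347468 - i \sqrt{547 + 11 \sqrt{6}}} \approx -0.093186 - 6.4249 \cdot 10^{-6} i$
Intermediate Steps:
$y{\left(r \right)} = \sqrt{6}$
$w{\left(n,K \right)} = n \sqrt{6}$ ($w{\left(n,K \right)} = n \left(0 + \sqrt{6}\right) = n \sqrt{6}$)
$s{\left(H \right)} = \sqrt{H - 11 \sqrt{6}}$ ($s{\left(H \right)} = \sqrt{- 11 \sqrt{6} + H} = \sqrt{H - 11 \sqrt{6}}$)
$\frac{-54276 + 86655}{-347468 + s{\left(-547 \right)}} = \frac{-54276 + 86655}{-347468 + \sqrt{-547 - 11 \sqrt{6}}} = \frac{32379}{-347468 + \sqrt{-547 - 11 \sqrt{6}}}$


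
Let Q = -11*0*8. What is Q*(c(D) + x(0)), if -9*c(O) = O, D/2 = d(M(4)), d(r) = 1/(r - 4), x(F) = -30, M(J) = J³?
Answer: 0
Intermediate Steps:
Q = 0 (Q = 0*8 = 0)
d(r) = 1/(-4 + r)
D = 1/30 (D = 2/(-4 + 4³) = 2/(-4 + 64) = 2/60 = 2*(1/60) = 1/30 ≈ 0.033333)
c(O) = -O/9
Q*(c(D) + x(0)) = 0*(-⅑*1/30 - 30) = 0*(-1/270 - 30) = 0*(-8101/270) = 0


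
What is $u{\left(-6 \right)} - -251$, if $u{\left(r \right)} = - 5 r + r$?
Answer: $275$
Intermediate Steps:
$u{\left(r \right)} = - 4 r$
$u{\left(-6 \right)} - -251 = \left(-4\right) \left(-6\right) - -251 = 24 + 251 = 275$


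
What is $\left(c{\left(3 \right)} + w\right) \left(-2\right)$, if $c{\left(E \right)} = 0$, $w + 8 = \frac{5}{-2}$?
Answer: $21$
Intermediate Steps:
$w = - \frac{21}{2}$ ($w = -8 + \frac{5}{-2} = -8 + 5 \left(- \frac{1}{2}\right) = -8 - \frac{5}{2} = - \frac{21}{2} \approx -10.5$)
$\left(c{\left(3 \right)} + w\right) \left(-2\right) = \left(0 - \frac{21}{2}\right) \left(-2\right) = \left(- \frac{21}{2}\right) \left(-2\right) = 21$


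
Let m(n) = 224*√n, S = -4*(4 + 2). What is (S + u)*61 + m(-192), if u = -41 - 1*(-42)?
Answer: -1403 + 1792*I*√3 ≈ -1403.0 + 3103.8*I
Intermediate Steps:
u = 1 (u = -41 + 42 = 1)
S = -24 (S = -4*6 = -24)
(S + u)*61 + m(-192) = (-24 + 1)*61 + 224*√(-192) = -23*61 + 224*(8*I*√3) = -1403 + 1792*I*√3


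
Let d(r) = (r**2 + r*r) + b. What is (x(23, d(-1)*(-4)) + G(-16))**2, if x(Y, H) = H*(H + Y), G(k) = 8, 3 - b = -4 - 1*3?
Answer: 1459264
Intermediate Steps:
b = 10 (b = 3 - (-4 - 1*3) = 3 - (-4 - 3) = 3 - 1*(-7) = 3 + 7 = 10)
d(r) = 10 + 2*r**2 (d(r) = (r**2 + r*r) + 10 = (r**2 + r**2) + 10 = 2*r**2 + 10 = 10 + 2*r**2)
(x(23, d(-1)*(-4)) + G(-16))**2 = (((10 + 2*(-1)**2)*(-4))*((10 + 2*(-1)**2)*(-4) + 23) + 8)**2 = (((10 + 2*1)*(-4))*((10 + 2*1)*(-4) + 23) + 8)**2 = (((10 + 2)*(-4))*((10 + 2)*(-4) + 23) + 8)**2 = ((12*(-4))*(12*(-4) + 23) + 8)**2 = (-48*(-48 + 23) + 8)**2 = (-48*(-25) + 8)**2 = (1200 + 8)**2 = 1208**2 = 1459264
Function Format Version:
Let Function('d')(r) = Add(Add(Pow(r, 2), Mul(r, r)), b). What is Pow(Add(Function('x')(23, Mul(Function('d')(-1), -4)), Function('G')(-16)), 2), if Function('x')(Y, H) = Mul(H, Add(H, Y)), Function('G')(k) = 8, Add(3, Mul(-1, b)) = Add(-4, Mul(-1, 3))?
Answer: 1459264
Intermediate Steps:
b = 10 (b = Add(3, Mul(-1, Add(-4, Mul(-1, 3)))) = Add(3, Mul(-1, Add(-4, -3))) = Add(3, Mul(-1, -7)) = Add(3, 7) = 10)
Function('d')(r) = Add(10, Mul(2, Pow(r, 2))) (Function('d')(r) = Add(Add(Pow(r, 2), Mul(r, r)), 10) = Add(Add(Pow(r, 2), Pow(r, 2)), 10) = Add(Mul(2, Pow(r, 2)), 10) = Add(10, Mul(2, Pow(r, 2))))
Pow(Add(Function('x')(23, Mul(Function('d')(-1), -4)), Function('G')(-16)), 2) = Pow(Add(Mul(Mul(Add(10, Mul(2, Pow(-1, 2))), -4), Add(Mul(Add(10, Mul(2, Pow(-1, 2))), -4), 23)), 8), 2) = Pow(Add(Mul(Mul(Add(10, Mul(2, 1)), -4), Add(Mul(Add(10, Mul(2, 1)), -4), 23)), 8), 2) = Pow(Add(Mul(Mul(Add(10, 2), -4), Add(Mul(Add(10, 2), -4), 23)), 8), 2) = Pow(Add(Mul(Mul(12, -4), Add(Mul(12, -4), 23)), 8), 2) = Pow(Add(Mul(-48, Add(-48, 23)), 8), 2) = Pow(Add(Mul(-48, -25), 8), 2) = Pow(Add(1200, 8), 2) = Pow(1208, 2) = 1459264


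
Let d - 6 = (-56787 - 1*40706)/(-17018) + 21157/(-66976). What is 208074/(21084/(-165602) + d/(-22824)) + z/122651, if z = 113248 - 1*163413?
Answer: -3054017913099333644872475971/1876045823868459858733 ≈ -1.6279e+6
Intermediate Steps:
d = 6504213375/569898784 (d = 6 + ((-56787 - 1*40706)/(-17018) + 21157/(-66976)) = 6 + ((-56787 - 40706)*(-1/17018) + 21157*(-1/66976)) = 6 + (-97493*(-1/17018) - 21157/66976) = 6 + (97493/17018 - 21157/66976) = 6 + 3084820671/569898784 = 6504213375/569898784 ≈ 11.413)
z = -50165 (z = 113248 - 163413 = -50165)
208074/(21084/(-165602) + d/(-22824)) + z/122651 = 208074/(21084/(-165602) + (6504213375/569898784)/(-22824)) - 50165/122651 = 208074/(21084*(-1/165602) + (6504213375/569898784)*(-1/22824)) - 50165*1/122651 = 208074/(-10542/82801 - 722690375/1445263316224) - 50165/122651 = 208074/(-15295805365373783/119669247846663424) - 50165/122651 = 208074*(-119669247846663424/15295805365373783) - 50165/122651 = -24900059076446645285376/15295805365373783 - 50165/122651 = -3054017913099333644872475971/1876045823868459858733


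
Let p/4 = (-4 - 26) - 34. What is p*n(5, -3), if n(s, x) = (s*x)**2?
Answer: -57600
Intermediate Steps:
n(s, x) = s**2*x**2
p = -256 (p = 4*((-4 - 26) - 34) = 4*(-30 - 34) = 4*(-64) = -256)
p*n(5, -3) = -256*5**2*(-3)**2 = -6400*9 = -256*225 = -57600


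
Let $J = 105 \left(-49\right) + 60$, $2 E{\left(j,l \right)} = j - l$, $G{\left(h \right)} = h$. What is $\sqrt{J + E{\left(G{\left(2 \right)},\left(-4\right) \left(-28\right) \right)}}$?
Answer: $2 i \sqrt{1285} \approx 71.694 i$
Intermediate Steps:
$E{\left(j,l \right)} = \frac{j}{2} - \frac{l}{2}$ ($E{\left(j,l \right)} = \frac{j - l}{2} = \frac{j}{2} - \frac{l}{2}$)
$J = -5085$ ($J = -5145 + 60 = -5085$)
$\sqrt{J + E{\left(G{\left(2 \right)},\left(-4\right) \left(-28\right) \right)}} = \sqrt{-5085 + \left(\frac{1}{2} \cdot 2 - \frac{\left(-4\right) \left(-28\right)}{2}\right)} = \sqrt{-5085 + \left(1 - 56\right)} = \sqrt{-5085 - 55} = \sqrt{-5140} = 2 i \sqrt{1285}$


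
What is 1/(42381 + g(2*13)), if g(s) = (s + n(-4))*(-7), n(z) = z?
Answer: 1/42227 ≈ 2.3682e-5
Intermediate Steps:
g(s) = 28 - 7*s (g(s) = (s - 4)*(-7) = (-4 + s)*(-7) = 28 - 7*s)
1/(42381 + g(2*13)) = 1/(42381 + (28 - 14*13)) = 1/(42381 + (28 - 7*26)) = 1/(42381 + (28 - 182)) = 1/(42381 - 154) = 1/42227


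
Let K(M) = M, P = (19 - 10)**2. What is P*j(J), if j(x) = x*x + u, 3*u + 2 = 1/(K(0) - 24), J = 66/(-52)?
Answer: 101889/1352 ≈ 75.362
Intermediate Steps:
P = 81 (P = 9**2 = 81)
J = -33/26 (J = 66*(-1/52) = -33/26 ≈ -1.2692)
u = -49/72 (u = -2/3 + 1/(3*(0 - 24)) = -2/3 + (1/3)/(-24) = -2/3 + (1/3)*(-1/24) = -2/3 - 1/72 = -49/72 ≈ -0.68056)
j(x) = -49/72 + x**2 (j(x) = x*x - 49/72 = x**2 - 49/72 = -49/72 + x**2)
P*j(J) = 81*(-49/72 + (-33/26)**2) = 81*(-49/72 + 1089/676) = 81*(11321/12168) = 101889/1352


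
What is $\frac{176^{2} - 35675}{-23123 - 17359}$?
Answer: $\frac{4699}{40482} \approx 0.11608$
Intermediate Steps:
$\frac{176^{2} - 35675}{-23123 - 17359} = \frac{30976 - 35675}{-40482} = \left(-4699\right) \left(- \frac{1}{40482}\right) = \frac{4699}{40482}$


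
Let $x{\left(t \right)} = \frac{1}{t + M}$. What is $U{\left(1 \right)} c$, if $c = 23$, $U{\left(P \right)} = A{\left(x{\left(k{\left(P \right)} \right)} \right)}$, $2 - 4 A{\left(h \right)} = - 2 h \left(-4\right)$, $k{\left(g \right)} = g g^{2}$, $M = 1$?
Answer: $- \frac{23}{2} \approx -11.5$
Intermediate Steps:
$k{\left(g \right)} = g^{3}$
$x{\left(t \right)} = \frac{1}{1 + t}$ ($x{\left(t \right)} = \frac{1}{t + 1} = \frac{1}{1 + t}$)
$A{\left(h \right)} = \frac{1}{2} - 2 h$ ($A{\left(h \right)} = \frac{1}{2} - \frac{- 2 h \left(-4\right)}{4} = \frac{1}{2} - \frac{8 h}{4} = \frac{1}{2} - 2 h$)
$U{\left(P \right)} = \frac{1}{2} - \frac{2}{1 + P^{3}}$
$U{\left(1 \right)} c = \frac{-3 + 1^{3}}{2 \left(1 + 1^{3}\right)} 23 = \frac{-3 + 1}{2 \left(1 + 1\right)} 23 = \frac{1}{2} \cdot \frac{1}{2} \left(-2\right) 23 = \left(- \frac{1}{2}\right) 23 = - \frac{23}{2}$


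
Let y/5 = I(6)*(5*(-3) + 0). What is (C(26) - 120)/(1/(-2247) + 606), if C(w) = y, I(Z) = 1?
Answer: -438165/1361681 ≈ -0.32178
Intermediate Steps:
y = -75 (y = 5*(1*(5*(-3) + 0)) = 5*(1*(-15 + 0)) = 5*(1*(-15)) = 5*(-15) = -75)
C(w) = -75
(C(26) - 120)/(1/(-2247) + 606) = (-75 - 120)/(1/(-2247) + 606) = -195/(-1/2247 + 606) = -195/1361681/2247 = -195*2247/1361681 = -438165/1361681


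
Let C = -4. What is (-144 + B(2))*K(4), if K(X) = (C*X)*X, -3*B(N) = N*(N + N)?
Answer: 28160/3 ≈ 9386.7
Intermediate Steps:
B(N) = -2*N**2/3 (B(N) = -N*(N + N)/3 = -N*2*N/3 = -2*N**2/3)
K(X) = -4*X**2 (K(X) = (-4*X)*X = -4*X**2)
(-144 + B(2))*K(4) = (-144 - 2/3*2**2)*(-4*4**2) = (-144 - 2/3*4)*(-4*16) = (-144 - 8/3)*(-64) = -440/3*(-64) = 28160/3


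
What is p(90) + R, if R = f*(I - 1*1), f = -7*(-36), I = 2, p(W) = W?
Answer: 342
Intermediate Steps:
f = 252
R = 252 (R = 252*(2 - 1*1) = 252*(2 - 1) = 252*1 = 252)
p(90) + R = 90 + 252 = 342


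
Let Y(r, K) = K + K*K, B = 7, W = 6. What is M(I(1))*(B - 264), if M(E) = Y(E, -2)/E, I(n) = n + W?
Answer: -514/7 ≈ -73.429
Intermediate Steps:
Y(r, K) = K + K²
I(n) = 6 + n (I(n) = n + 6 = 6 + n)
M(E) = 2/E (M(E) = (-2*(1 - 2))/E = (-2*(-1))/E = 2/E)
M(I(1))*(B - 264) = (2/(6 + 1))*(7 - 264) = (2/7)*(-257) = -514/7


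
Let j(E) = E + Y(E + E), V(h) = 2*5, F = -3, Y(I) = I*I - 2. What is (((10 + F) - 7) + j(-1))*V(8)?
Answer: 10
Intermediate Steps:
Y(I) = -2 + I² (Y(I) = I² - 2 = -2 + I²)
V(h) = 10
j(E) = -2 + E + 4*E² (j(E) = E + (-2 + (E + E)²) = E + (-2 + (2*E)²) = E + (-2 + 4*E²) = -2 + E + 4*E²)
(((10 + F) - 7) + j(-1))*V(8) = (((10 - 3) - 7) + (-2 - 1 + 4*(-1)²))*10 = ((7 - 7) + (-2 - 1 + 4*1))*10 = (0 + (-2 - 1 + 4))*10 = (0 + 1)*10 = 1*10 = 10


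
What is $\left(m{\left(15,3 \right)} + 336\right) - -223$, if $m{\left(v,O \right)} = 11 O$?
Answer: $592$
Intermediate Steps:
$\left(m{\left(15,3 \right)} + 336\right) - -223 = \left(11 \cdot 3 + 336\right) - -223 = \left(33 + 336\right) + 223 = 369 + 223 = 592$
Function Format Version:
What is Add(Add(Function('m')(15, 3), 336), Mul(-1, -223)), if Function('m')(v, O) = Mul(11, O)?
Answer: 592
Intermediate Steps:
Add(Add(Function('m')(15, 3), 336), Mul(-1, -223)) = Add(Add(Mul(11, 3), 336), Mul(-1, -223)) = Add(Add(33, 336), 223) = Add(369, 223) = 592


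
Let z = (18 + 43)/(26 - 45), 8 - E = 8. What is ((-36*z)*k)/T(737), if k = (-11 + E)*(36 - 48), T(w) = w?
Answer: 26352/1273 ≈ 20.701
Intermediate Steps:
E = 0 (E = 8 - 1*8 = 8 - 8 = 0)
z = -61/19 (z = 61/(-19) = 61*(-1/19) = -61/19 ≈ -3.2105)
k = 132 (k = (-11 + 0)*(36 - 48) = -11*(-12) = 132)
((-36*z)*k)/T(737) = (-36*(-61/19)*132)/737 = ((2196/19)*132)*(1/737) = (289872/19)*(1/737) = 26352/1273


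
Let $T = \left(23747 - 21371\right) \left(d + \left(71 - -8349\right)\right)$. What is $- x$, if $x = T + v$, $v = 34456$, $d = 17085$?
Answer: $-60634336$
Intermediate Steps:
$T = 60599880$ ($T = \left(23747 - 21371\right) \left(17085 + \left(71 - -8349\right)\right) = 2376 \left(17085 + \left(71 + 8349\right)\right) = 2376 \left(17085 + 8420\right) = 2376 \cdot 25505 = 60599880$)
$x = 60634336$ ($x = 60599880 + 34456 = 60634336$)
$- x = \left(-1\right) 60634336 = -60634336$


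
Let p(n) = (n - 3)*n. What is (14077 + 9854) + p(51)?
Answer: 26379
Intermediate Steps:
p(n) = n*(-3 + n) (p(n) = (-3 + n)*n = n*(-3 + n))
(14077 + 9854) + p(51) = (14077 + 9854) + 51*(-3 + 51) = 23931 + 51*48 = 23931 + 2448 = 26379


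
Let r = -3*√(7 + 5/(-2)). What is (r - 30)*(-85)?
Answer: 2550 + 765*√2/2 ≈ 3090.9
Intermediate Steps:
r = -9*√2/2 (r = -3*√(7 + 5*(-½)) = -3*√(7 - 5/2) = -9*√2/2 ≈ -6.3640)
(r - 30)*(-85) = (-9*√2/2 - 30)*(-85) = (-30 - 9*√2/2)*(-85) = 2550 + 765*√2/2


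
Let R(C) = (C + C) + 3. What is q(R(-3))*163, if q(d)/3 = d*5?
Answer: -7335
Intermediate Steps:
R(C) = 3 + 2*C (R(C) = 2*C + 3 = 3 + 2*C)
q(d) = 15*d (q(d) = 3*(d*5) = 3*(5*d) = 15*d)
q(R(-3))*163 = (15*(3 + 2*(-3)))*163 = (15*(3 - 6))*163 = (15*(-3))*163 = -45*163 = -7335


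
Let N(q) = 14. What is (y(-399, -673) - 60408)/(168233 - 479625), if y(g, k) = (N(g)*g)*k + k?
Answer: -3698297/311392 ≈ -11.877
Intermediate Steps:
y(g, k) = k + 14*g*k (y(g, k) = (14*g)*k + k = 14*g*k + k = k + 14*g*k)
(y(-399, -673) - 60408)/(168233 - 479625) = (-673*(1 + 14*(-399)) - 60408)/(168233 - 479625) = (-673*(1 - 5586) - 60408)/(-311392) = (-673*(-5585) - 60408)*(-1/311392) = (3758705 - 60408)*(-1/311392) = 3698297*(-1/311392) = -3698297/311392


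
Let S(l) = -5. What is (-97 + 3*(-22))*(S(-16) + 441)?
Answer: -71068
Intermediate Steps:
(-97 + 3*(-22))*(S(-16) + 441) = (-97 + 3*(-22))*(-5 + 441) = (-97 - 66)*436 = -163*436 = -71068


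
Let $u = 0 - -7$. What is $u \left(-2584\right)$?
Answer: $-18088$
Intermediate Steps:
$u = 7$ ($u = 0 + 7 = 7$)
$u \left(-2584\right) = 7 \left(-2584\right) = -18088$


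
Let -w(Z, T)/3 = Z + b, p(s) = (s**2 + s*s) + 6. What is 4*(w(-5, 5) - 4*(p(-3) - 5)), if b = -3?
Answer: -208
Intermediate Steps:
p(s) = 6 + 2*s**2 (p(s) = (s**2 + s**2) + 6 = 2*s**2 + 6 = 6 + 2*s**2)
w(Z, T) = 9 - 3*Z (w(Z, T) = -3*(Z - 3) = -3*(-3 + Z) = 9 - 3*Z)
4*(w(-5, 5) - 4*(p(-3) - 5)) = 4*((9 - 3*(-5)) - 4*((6 + 2*(-3)**2) - 5)) = 4*((9 + 15) - 4*((6 + 2*9) - 5)) = 4*(24 - 4*((6 + 18) - 5)) = 4*(24 - 4*(24 - 5)) = 4*(24 - 4*19) = 4*(24 - 76) = 4*(-52) = -208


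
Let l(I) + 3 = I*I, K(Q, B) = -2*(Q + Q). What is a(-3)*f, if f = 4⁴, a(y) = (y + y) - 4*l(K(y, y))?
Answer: -145920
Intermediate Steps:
K(Q, B) = -4*Q
l(I) = -3 + I² (l(I) = -3 + I*I = -3 + I²)
a(y) = 12 - 64*y² + 2*y (a(y) = (y + y) - 4*(-3 + (-4*y)²) = 2*y - 4*(-3 + 16*y²) = 2*y + (12 - 64*y²) = 12 - 64*y² + 2*y)
f = 256
a(-3)*f = (12 - 64*(-3)² + 2*(-3))*256 = (12 - 64*9 - 6)*256 = (12 - 576 - 6)*256 = -570*256 = -145920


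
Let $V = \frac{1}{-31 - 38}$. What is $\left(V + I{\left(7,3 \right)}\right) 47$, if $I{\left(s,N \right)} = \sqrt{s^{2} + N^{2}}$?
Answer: $- \frac{47}{69} + 47 \sqrt{58} \approx 357.26$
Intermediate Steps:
$V = - \frac{1}{69}$ ($V = \frac{1}{-69} = - \frac{1}{69} \approx -0.014493$)
$I{\left(s,N \right)} = \sqrt{N^{2} + s^{2}}$
$\left(V + I{\left(7,3 \right)}\right) 47 = \left(- \frac{1}{69} + \sqrt{3^{2} + 7^{2}}\right) 47 = \left(- \frac{1}{69} + \sqrt{9 + 49}\right) 47 = \left(- \frac{1}{69} + \sqrt{58}\right) 47 = - \frac{47}{69} + 47 \sqrt{58}$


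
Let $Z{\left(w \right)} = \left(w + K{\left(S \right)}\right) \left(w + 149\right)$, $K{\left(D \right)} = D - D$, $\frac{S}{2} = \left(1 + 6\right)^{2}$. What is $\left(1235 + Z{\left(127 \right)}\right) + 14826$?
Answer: $51113$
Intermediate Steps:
$S = 98$ ($S = 2 \left(1 + 6\right)^{2} = 2 \cdot 7^{2} = 2 \cdot 49 = 98$)
$K{\left(D \right)} = 0$
$Z{\left(w \right)} = w \left(149 + w\right)$ ($Z{\left(w \right)} = \left(w + 0\right) \left(w + 149\right) = w \left(149 + w\right)$)
$\left(1235 + Z{\left(127 \right)}\right) + 14826 = \left(1235 + 127 \left(149 + 127\right)\right) + 14826 = \left(1235 + 127 \cdot 276\right) + 14826 = \left(1235 + 35052\right) + 14826 = 36287 + 14826 = 51113$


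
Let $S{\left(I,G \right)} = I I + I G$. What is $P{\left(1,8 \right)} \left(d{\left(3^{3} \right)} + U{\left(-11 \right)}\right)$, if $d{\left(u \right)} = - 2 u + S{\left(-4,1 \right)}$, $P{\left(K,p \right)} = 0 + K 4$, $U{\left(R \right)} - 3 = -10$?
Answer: $-196$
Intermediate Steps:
$U{\left(R \right)} = -7$ ($U{\left(R \right)} = 3 - 10 = -7$)
$S{\left(I,G \right)} = I^{2} + G I$
$P{\left(K,p \right)} = 4 K$ ($P{\left(K,p \right)} = 0 + 4 K = 4 K$)
$d{\left(u \right)} = 12 - 2 u$ ($d{\left(u \right)} = - 2 u - 4 \left(1 - 4\right) = - 2 u - -12 = - 2 u + 12 = 12 - 2 u$)
$P{\left(1,8 \right)} \left(d{\left(3^{3} \right)} + U{\left(-11 \right)}\right) = 4 \cdot 1 \left(\left(12 - 2 \cdot 3^{3}\right) - 7\right) = 4 \left(\left(12 - 54\right) - 7\right) = 4 \left(-42 - 7\right) = 4 \left(-49\right) = -196$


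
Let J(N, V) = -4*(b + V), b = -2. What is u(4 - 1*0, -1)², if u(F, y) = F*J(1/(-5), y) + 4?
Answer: 2704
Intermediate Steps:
J(N, V) = 8 - 4*V (J(N, V) = -4*(-2 + V) = 8 - 4*V)
u(F, y) = 4 + F*(8 - 4*y) (u(F, y) = F*(8 - 4*y) + 4 = 4 + F*(8 - 4*y))
u(4 - 1*0, -1)² = (4 - 4*(4 - 1*0)*(-2 - 1))² = (4 - 4*(4 + 0)*(-3))² = (4 - 4*4*(-3))² = (4 + 48)² = 52² = 2704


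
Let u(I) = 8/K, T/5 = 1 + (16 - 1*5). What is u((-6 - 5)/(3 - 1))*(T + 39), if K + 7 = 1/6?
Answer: -4752/41 ≈ -115.90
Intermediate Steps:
K = -41/6 (K = -7 + 1/6 = -41/6 ≈ -6.8333)
T = 60 (T = 5*(1 + (16 - 1*5)) = 5*(1 + (16 - 5)) = 5*(1 + 11) = 5*12 = 60)
u(I) = -48/41 (u(I) = 8/(-41/6) = 8*(-6/41) = -48/41)
u((-6 - 5)/(3 - 1))*(T + 39) = -48*(60 + 39)/41 = -48/41*99 = -4752/41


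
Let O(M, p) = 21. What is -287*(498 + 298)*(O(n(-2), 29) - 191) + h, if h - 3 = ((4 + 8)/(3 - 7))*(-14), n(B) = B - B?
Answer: 38836885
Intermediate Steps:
n(B) = 0
h = 45 (h = 3 + ((4 + 8)/(3 - 7))*(-14) = 3 + (12/(-4))*(-14) = 3 + (12*(-1/4))*(-14) = 3 - 3*(-14) = 3 + 42 = 45)
-287*(498 + 298)*(O(n(-2), 29) - 191) + h = -287*(498 + 298)*(21 - 191) + 45 = -228452*(-170) + 45 = -287*(-135320) + 45 = 38836840 + 45 = 38836885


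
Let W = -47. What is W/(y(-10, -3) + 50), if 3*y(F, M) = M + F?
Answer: -141/137 ≈ -1.0292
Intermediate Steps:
y(F, M) = F/3 + M/3 (y(F, M) = (M + F)/3 = (F + M)/3 = F/3 + M/3)
W/(y(-10, -3) + 50) = -47/(((1/3)*(-10) + (1/3)*(-3)) + 50) = -47/((-10/3 - 1) + 50) = -47/(-13/3 + 50) = -47/137/3 = -47*3/137 = -141/137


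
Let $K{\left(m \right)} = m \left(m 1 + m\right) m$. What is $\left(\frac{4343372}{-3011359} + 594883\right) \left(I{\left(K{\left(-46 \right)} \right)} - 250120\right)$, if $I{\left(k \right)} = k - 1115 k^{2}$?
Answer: $- \frac{75696341809919424714859000}{3011359} \approx -2.5137 \cdot 10^{19}$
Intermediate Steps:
$K{\left(m \right)} = 2 m^{3}$ ($K{\left(m \right)} = m \left(m + m\right) m = m 2 m m = 2 m^{2} m = 2 m^{3}$)
$\left(\frac{4343372}{-3011359} + 594883\right) \left(I{\left(K{\left(-46 \right)} \right)} - 250120\right) = \left(\frac{4343372}{-3011359} + 594883\right) \left(2 \left(-46\right)^{3} \left(1 - 1115 \cdot 2 \left(-46\right)^{3}\right) - 250120\right) = \left(4343372 \left(- \frac{1}{3011359}\right) + 594883\right) \left(2 \left(-97336\right) \left(1 - 1115 \cdot 2 \left(-97336\right)\right) - 250120\right) = \left(- \frac{4343372}{3011359} + 594883\right) \left(- 194672 \left(1 - -217059280\right) - 250120\right) = \frac{1791401932625 \left(- 194672 \left(1 + 217059280\right) - 250120\right)}{3011359} = \frac{1791401932625 \left(\left(-194672\right) 217059281 - 250120\right)}{3011359} = \frac{1791401932625 \left(-42255364350832 - 250120\right)}{3011359} = \frac{1791401932625}{3011359} \left(-42255364600952\right) = - \frac{75696341809919424714859000}{3011359}$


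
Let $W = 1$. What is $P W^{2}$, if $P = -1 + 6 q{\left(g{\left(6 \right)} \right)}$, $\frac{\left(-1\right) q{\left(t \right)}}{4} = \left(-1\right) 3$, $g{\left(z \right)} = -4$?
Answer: $71$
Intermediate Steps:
$q{\left(t \right)} = 12$ ($q{\left(t \right)} = - 4 \left(\left(-1\right) 3\right) = \left(-4\right) \left(-3\right) = 12$)
$P = 71$ ($P = -1 + 6 \cdot 12 = -1 + 72 = 71$)
$P W^{2} = 71 \cdot 1^{2} = 71 \cdot 1 = 71$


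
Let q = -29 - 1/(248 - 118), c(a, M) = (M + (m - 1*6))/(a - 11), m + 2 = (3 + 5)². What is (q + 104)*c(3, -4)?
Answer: -9749/20 ≈ -487.45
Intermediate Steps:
m = 62 (m = -2 + (3 + 5)² = -2 + 8² = -2 + 64 = 62)
c(a, M) = (56 + M)/(-11 + a) (c(a, M) = (M + (62 - 1*6))/(a - 11) = (M + (62 - 6))/(-11 + a) = (M + 56)/(-11 + a) = (56 + M)/(-11 + a))
q = -3771/130 (q = -29 - 1/130 = -3771/130 ≈ -29.008)
(q + 104)*c(3, -4) = (-3771/130 + 104)*((56 - 4)/(-11 + 3)) = 9749*(52/(-8))/130 = 9749*(-⅛*52)/130 = (9749/130)*(-13/2) = -9749/20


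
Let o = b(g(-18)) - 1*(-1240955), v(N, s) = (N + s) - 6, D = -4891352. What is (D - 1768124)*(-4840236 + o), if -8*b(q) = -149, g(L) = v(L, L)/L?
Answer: 47938402808031/2 ≈ 2.3969e+13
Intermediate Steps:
v(N, s) = -6 + N + s
g(L) = (-6 + 2*L)/L (g(L) = (-6 + L + L)/L = (-6 + 2*L)/L)
b(q) = 149/8 (b(q) = -1/8*(-149) = 149/8)
o = 9927789/8 (o = 149/8 - 1*(-1240955) = 149/8 + 1240955 = 9927789/8 ≈ 1.2410e+6)
(D - 1768124)*(-4840236 + o) = (-4891352 - 1768124)*(-4840236 + 9927789/8) = -6659476*(-28794099/8) = 47938402808031/2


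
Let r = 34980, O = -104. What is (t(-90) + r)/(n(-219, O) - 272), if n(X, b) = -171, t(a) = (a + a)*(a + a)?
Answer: -67380/443 ≈ -152.10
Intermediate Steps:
t(a) = 4*a² (t(a) = (2*a)*(2*a) = 4*a²)
(t(-90) + r)/(n(-219, O) - 272) = (4*(-90)² + 34980)/(-171 - 272) = (4*8100 + 34980)/(-443) = (32400 + 34980)*(-1/443) = 67380*(-1/443) = -67380/443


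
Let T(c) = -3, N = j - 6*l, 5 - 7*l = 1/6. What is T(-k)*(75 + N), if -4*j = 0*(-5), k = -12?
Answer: -1488/7 ≈ -212.57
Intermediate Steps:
l = 29/42 (l = 5/7 - 1/(7*6) = 5/7 - ⅐*⅙ = 5/7 - 1/42 = 29/42 ≈ 0.69048)
j = 0 (j = -0*(-5) = -¼*0 = 0)
N = -29/7 (N = 0 - 6*29/42 = 0 - 29/7 = -29/7 ≈ -4.1429)
T(-k)*(75 + N) = -3*(75 - 29/7) = -3*496/7 = -1488/7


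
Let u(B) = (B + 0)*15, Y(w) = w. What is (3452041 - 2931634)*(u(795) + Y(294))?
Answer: 6358853133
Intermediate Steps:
u(B) = 15*B (u(B) = B*15 = 15*B)
(3452041 - 2931634)*(u(795) + Y(294)) = (3452041 - 2931634)*(15*795 + 294) = 520407*(11925 + 294) = 520407*12219 = 6358853133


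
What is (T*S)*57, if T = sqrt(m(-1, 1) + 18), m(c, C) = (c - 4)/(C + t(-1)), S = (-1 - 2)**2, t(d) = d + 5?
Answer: 513*sqrt(17) ≈ 2115.2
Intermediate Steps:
t(d) = 5 + d
S = 9 (S = (-3)**2 = 9)
m(c, C) = (-4 + c)/(4 + C) (m(c, C) = (c - 4)/(C + (5 - 1)) = (-4 + c)/(C + 4) = (-4 + c)/(4 + C))
T = sqrt(17) (T = sqrt((-4 - 1)/(4 + 1) + 18) = sqrt(-5/5 + 18) = sqrt((1/5)*(-5) + 18) = sqrt(-1 + 18) = sqrt(17) ≈ 4.1231)
(T*S)*57 = (sqrt(17)*9)*57 = (9*sqrt(17))*57 = 513*sqrt(17)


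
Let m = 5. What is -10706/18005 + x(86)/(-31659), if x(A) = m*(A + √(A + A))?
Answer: -346683404/570020295 - 10*√43/31659 ≈ -0.61027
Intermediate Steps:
x(A) = 5*A + 5*√2*√A (x(A) = 5*(A + √(A + A)) = 5*(A + √(2*A)) = 5*(A + √2*√A) = 5*A + 5*√2*√A)
-10706/18005 + x(86)/(-31659) = -10706/18005 + (5*86 + 5*√2*√86)/(-31659) = -10706*1/18005 + (430 + 10*√43)*(-1/31659) = -10706/18005 + (-430/31659 - 10*√43/31659) = -346683404/570020295 - 10*√43/31659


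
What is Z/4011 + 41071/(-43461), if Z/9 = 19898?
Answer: 2539449007/58107357 ≈ 43.703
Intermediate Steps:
Z = 179082 (Z = 9*19898 = 179082)
Z/4011 + 41071/(-43461) = 179082/4011 + 41071/(-43461) = 179082*(1/4011) + 41071*(-1/43461) = 59694/1337 - 41071/43461 = 2539449007/58107357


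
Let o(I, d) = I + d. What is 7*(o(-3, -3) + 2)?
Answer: -28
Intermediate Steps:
7*(o(-3, -3) + 2) = 7*((-3 - 3) + 2) = 7*(-6 + 2) = 7*(-4) = -28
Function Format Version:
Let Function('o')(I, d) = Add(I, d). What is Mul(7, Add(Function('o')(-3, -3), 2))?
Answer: -28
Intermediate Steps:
Mul(7, Add(Function('o')(-3, -3), 2)) = Mul(7, Add(Add(-3, -3), 2)) = Mul(7, Add(-6, 2)) = Mul(7, -4) = -28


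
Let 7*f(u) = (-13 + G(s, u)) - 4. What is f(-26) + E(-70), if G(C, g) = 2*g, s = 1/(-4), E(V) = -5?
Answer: -104/7 ≈ -14.857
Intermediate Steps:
s = -¼ ≈ -0.25000
f(u) = -17/7 + 2*u/7 (f(u) = ((-13 + 2*u) - 4)/7 = (-17 + 2*u)/7 = -17/7 + 2*u/7)
f(-26) + E(-70) = (-17/7 + (2/7)*(-26)) - 5 = (-17/7 - 52/7) - 5 = -69/7 - 5 = -104/7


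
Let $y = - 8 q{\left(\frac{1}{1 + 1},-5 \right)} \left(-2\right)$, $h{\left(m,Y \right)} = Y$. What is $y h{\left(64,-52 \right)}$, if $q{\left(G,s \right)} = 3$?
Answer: $-2496$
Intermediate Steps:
$y = 48$ ($y = \left(-8\right) 3 \left(-2\right) = \left(-24\right) \left(-2\right) = 48$)
$y h{\left(64,-52 \right)} = 48 \left(-52\right) = -2496$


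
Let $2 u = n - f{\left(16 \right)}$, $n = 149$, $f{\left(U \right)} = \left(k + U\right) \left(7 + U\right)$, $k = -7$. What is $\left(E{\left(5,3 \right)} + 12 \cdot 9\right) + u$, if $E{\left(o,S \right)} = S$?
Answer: $82$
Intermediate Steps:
$f{\left(U \right)} = \left(-7 + U\right) \left(7 + U\right)$
$u = -29$ ($u = \frac{149 - \left(-49 + 16^{2}\right)}{2} = \frac{149 - \left(-49 + 256\right)}{2} = \frac{149 - 207}{2} = \frac{1}{2} \left(-58\right) = -29$)
$\left(E{\left(5,3 \right)} + 12 \cdot 9\right) + u = \left(3 + 12 \cdot 9\right) - 29 = \left(3 + 108\right) - 29 = 111 - 29 = 82$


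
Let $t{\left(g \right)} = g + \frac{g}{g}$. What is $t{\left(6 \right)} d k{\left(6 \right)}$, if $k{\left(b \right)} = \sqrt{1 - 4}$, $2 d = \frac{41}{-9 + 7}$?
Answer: $- \frac{287 i \sqrt{3}}{4} \approx - 124.27 i$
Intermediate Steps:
$t{\left(g \right)} = 1 + g$ ($t{\left(g \right)} = g + 1 = 1 + g$)
$d = - \frac{41}{4}$ ($d = \frac{41 \frac{1}{-9 + 7}}{2} = \frac{41 \frac{1}{-2}}{2} = \frac{41 \left(- \frac{1}{2}\right)}{2} = \frac{1}{2} \left(- \frac{41}{2}\right) = - \frac{41}{4} \approx -10.25$)
$k{\left(b \right)} = i \sqrt{3}$ ($k{\left(b \right)} = \sqrt{-3} = i \sqrt{3}$)
$t{\left(6 \right)} d k{\left(6 \right)} = \left(1 + 6\right) \left(- \frac{41}{4}\right) i \sqrt{3} = 7 \left(- \frac{41}{4}\right) i \sqrt{3} = - \frac{287 i \sqrt{3}}{4}$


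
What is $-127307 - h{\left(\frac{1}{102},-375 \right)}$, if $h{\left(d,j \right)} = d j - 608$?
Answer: $- \frac{4307641}{34} \approx -1.267 \cdot 10^{5}$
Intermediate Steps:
$h{\left(d,j \right)} = -608 + d j$
$-127307 - h{\left(\frac{1}{102},-375 \right)} = -127307 - \left(-608 + \frac{1}{102} \left(-375\right)\right) = -127307 - \left(-608 - \frac{125}{34}\right) = -127307 - - \frac{20797}{34} = -127307 + \frac{20797}{34} = - \frac{4307641}{34}$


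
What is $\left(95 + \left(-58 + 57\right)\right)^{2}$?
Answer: $8836$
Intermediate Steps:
$\left(95 + \left(-58 + 57\right)\right)^{2} = \left(95 - 1\right)^{2} = 94^{2} = 8836$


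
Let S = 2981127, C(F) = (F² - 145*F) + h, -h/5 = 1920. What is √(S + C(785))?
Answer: √3473927 ≈ 1863.8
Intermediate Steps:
h = -9600 (h = -5*1920 = -9600)
C(F) = -9600 + F² - 145*F (C(F) = (F² - 145*F) - 9600 = -9600 + F² - 145*F)
√(S + C(785)) = √(2981127 + (-9600 + 785² - 145*785)) = √(2981127 + (-9600 + 616225 - 113825)) = √(2981127 + 492800) = √3473927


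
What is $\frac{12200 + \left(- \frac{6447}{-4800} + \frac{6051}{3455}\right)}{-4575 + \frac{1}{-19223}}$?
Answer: $- \frac{259351742606217}{97232241865600} \approx -2.6673$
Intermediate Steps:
$\frac{12200 + \left(- \frac{6447}{-4800} + \frac{6051}{3455}\right)}{-4575 + \frac{1}{-19223}} = \frac{12200 + \left(\left(-6447\right) \left(- \frac{1}{4800}\right) + 6051 \cdot \frac{1}{3455}\right)}{-4575 - \frac{1}{19223}} = \frac{12200 + \left(\frac{2149}{1600} + \frac{6051}{3455}\right)}{- \frac{87945226}{19223}} = \left(12200 + \frac{3421279}{1105600}\right) \left(- \frac{19223}{87945226}\right) = \frac{13491741279}{1105600} \left(- \frac{19223}{87945226}\right) = - \frac{259351742606217}{97232241865600}$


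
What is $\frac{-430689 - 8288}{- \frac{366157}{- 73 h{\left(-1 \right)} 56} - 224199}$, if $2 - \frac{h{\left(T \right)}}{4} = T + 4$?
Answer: $\frac{7178151904}{3666468205} \approx 1.9578$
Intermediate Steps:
$h{\left(T \right)} = -8 - 4 T$ ($h{\left(T \right)} = 8 - 4 \left(T + 4\right) = 8 - 4 \left(4 + T\right) = 8 - \left(16 + 4 T\right) = -8 - 4 T$)
$\frac{-430689 - 8288}{- \frac{366157}{- 73 h{\left(-1 \right)} 56} - 224199} = \frac{-430689 - 8288}{- \frac{366157}{- 73 \left(-8 - -4\right) 56} - 224199} = - \frac{438977}{- \frac{366157}{- 73 \left(-8 + 4\right) 56} - 224199} = - \frac{438977}{- \frac{366157}{\left(-73\right) \left(-4\right) 56} - 224199} = - \frac{438977}{- \frac{366157}{292 \cdot 56} - 224199} = - \frac{438977}{- \frac{366157}{16352} - 224199} = - \frac{438977}{- \frac{3666468205}{16352}} = \left(-438977\right) \left(- \frac{16352}{3666468205}\right) = \frac{7178151904}{3666468205}$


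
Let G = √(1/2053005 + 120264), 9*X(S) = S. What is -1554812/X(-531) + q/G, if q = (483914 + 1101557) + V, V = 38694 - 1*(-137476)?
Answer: 1554812/59 + 1761641*√506892258600979605/246902593321 ≈ 31433.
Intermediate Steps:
X(S) = S/9
G = √506892258600979605/2053005 (G = √(1/2053005 + 120264) = √(246902593321/2053005) = √506892258600979605/2053005 ≈ 346.79)
V = 176170 (V = 38694 + 137476 = 176170)
q = 1761641 (q = (483914 + 1101557) + 176170 = 1585471 + 176170 = 1761641)
-1554812/X(-531) + q/G = -1554812/((⅑)*(-531)) + 1761641/((√506892258600979605/2053005)) = -1554812/(-59) + 1761641*(√506892258600979605/246902593321) = -1554812*(-1/59) + 1761641*√506892258600979605/246902593321 = 1554812/59 + 1761641*√506892258600979605/246902593321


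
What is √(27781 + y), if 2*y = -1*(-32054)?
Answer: 148*√2 ≈ 209.30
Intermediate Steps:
y = 16027 (y = (-1*(-32054))/2 = (½)*32054 = 16027)
√(27781 + y) = √(27781 + 16027) = √43808 = 148*√2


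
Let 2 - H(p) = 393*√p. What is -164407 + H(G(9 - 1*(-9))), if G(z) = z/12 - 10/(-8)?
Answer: -164405 - 393*√11/2 ≈ -1.6506e+5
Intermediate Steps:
G(z) = 5/4 + z/12 (G(z) = z*(1/12) - 10*(-⅛) = z/12 + 5/4 = 5/4 + z/12)
H(p) = 2 - 393*√p
-164407 + H(G(9 - 1*(-9))) = -164407 + (2 - 393*√(5/4 + (9 - 1*(-9))/12)) = -164407 + (2 - 393*√(5/4 + (9 + 9)/12)) = -164407 + (2 - 393*√(5/4 + (1/12)*18)) = -164407 + (2 - 393*√(5/4 + 3/2)) = -164407 + (2 - 393*√11/2) = -164405 - 393*√11/2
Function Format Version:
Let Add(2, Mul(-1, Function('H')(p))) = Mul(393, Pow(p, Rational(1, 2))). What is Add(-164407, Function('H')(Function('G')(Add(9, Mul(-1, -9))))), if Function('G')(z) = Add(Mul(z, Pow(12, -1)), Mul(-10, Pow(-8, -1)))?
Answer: Add(-164405, Mul(Rational(-393, 2), Pow(11, Rational(1, 2)))) ≈ -1.6506e+5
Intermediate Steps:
Function('G')(z) = Add(Rational(5, 4), Mul(Rational(1, 12), z)) (Function('G')(z) = Add(Mul(z, Rational(1, 12)), Mul(-10, Rational(-1, 8))) = Add(Mul(Rational(1, 12), z), Rational(5, 4)) = Add(Rational(5, 4), Mul(Rational(1, 12), z)))
Function('H')(p) = Add(2, Mul(-393, Pow(p, Rational(1, 2)))) (Function('H')(p) = Add(2, Mul(-1, Mul(393, Pow(p, Rational(1, 2))))) = Add(2, Mul(-393, Pow(p, Rational(1, 2)))))
Add(-164407, Function('H')(Function('G')(Add(9, Mul(-1, -9))))) = Add(-164407, Add(2, Mul(-393, Pow(Add(Rational(5, 4), Mul(Rational(1, 12), Add(9, Mul(-1, -9)))), Rational(1, 2))))) = Add(-164407, Add(2, Mul(-393, Pow(Add(Rational(5, 4), Mul(Rational(1, 12), Add(9, 9))), Rational(1, 2))))) = Add(-164407, Add(2, Mul(-393, Pow(Add(Rational(5, 4), Mul(Rational(1, 12), 18)), Rational(1, 2))))) = Add(-164407, Add(2, Mul(-393, Pow(Add(Rational(5, 4), Rational(3, 2)), Rational(1, 2))))) = Add(-164407, Add(2, Mul(-393, Pow(Rational(11, 4), Rational(1, 2))))) = Add(-164407, Add(2, Mul(-393, Mul(Rational(1, 2), Pow(11, Rational(1, 2)))))) = Add(-164407, Add(2, Mul(Rational(-393, 2), Pow(11, Rational(1, 2))))) = Add(-164405, Mul(Rational(-393, 2), Pow(11, Rational(1, 2))))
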